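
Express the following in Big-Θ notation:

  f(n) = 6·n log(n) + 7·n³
Θ(n³)

Order the terms by growth rate: 6·n log(n) ≺ 7·n³.
The fastest-growing term 7·n³ dominates as n → ∞; dropping its constant factor gives Θ(n³).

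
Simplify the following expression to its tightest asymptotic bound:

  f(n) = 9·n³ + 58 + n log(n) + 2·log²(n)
Θ(n³)

Order the terms by growth rate: 58 ≺ 2·log²(n) ≺ n log(n) ≺ 9·n³.
The fastest-growing term 9·n³ dominates as n → ∞; dropping its constant factor gives Θ(n³).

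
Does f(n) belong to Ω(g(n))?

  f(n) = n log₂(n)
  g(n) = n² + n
False

f(n) = n log₂(n) is O(n log n), and g(n) = n² + n is O(n²).
Since O(n log n) grows slower than O(n²), f(n) = Ω(g(n)) is false.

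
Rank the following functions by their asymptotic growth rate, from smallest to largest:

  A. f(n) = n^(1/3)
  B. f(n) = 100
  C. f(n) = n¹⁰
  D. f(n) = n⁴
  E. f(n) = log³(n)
B < E < A < D < C

Comparing growth rates:
B = 100 is O(1)
E = log³(n) is O(log³ n)
A = n^(1/3) is O(n^(1/3))
D = n⁴ is O(n⁴)
C = n¹⁰ is O(n¹⁰)

Therefore, the order from slowest to fastest is: B < E < A < D < C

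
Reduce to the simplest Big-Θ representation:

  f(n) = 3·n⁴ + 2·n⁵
Θ(n⁵)

Order the terms by growth rate: 3·n⁴ ≺ 2·n⁵.
The fastest-growing term 2·n⁵ dominates as n → ∞; dropping its constant factor gives Θ(n⁵).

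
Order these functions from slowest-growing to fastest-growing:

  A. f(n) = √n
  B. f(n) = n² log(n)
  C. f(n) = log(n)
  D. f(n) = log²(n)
C < D < A < B

Comparing growth rates:
C = log(n) is O(log n)
D = log²(n) is O(log² n)
A = √n is O(√n)
B = n² log(n) is O(n² log n)

Therefore, the order from slowest to fastest is: C < D < A < B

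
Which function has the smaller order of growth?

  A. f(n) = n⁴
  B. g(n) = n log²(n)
B

f(n) = n⁴ is O(n⁴), while g(n) = n log²(n) is O(n log² n).
Since O(n log² n) grows slower than O(n⁴), g(n) is dominated.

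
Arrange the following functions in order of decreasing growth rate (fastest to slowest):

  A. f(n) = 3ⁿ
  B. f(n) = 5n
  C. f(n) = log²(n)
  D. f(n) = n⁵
A > D > B > C

Comparing growth rates:
A = 3ⁿ is O(3ⁿ)
D = n⁵ is O(n⁵)
B = 5n is O(n)
C = log²(n) is O(log² n)

Therefore, the order from fastest to slowest is: A > D > B > C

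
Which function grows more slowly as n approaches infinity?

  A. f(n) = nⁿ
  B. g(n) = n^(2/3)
B

f(n) = nⁿ is O(nⁿ), while g(n) = n^(2/3) is O(n^(2/3)).
Since O(n^(2/3)) grows slower than O(nⁿ), g(n) is dominated.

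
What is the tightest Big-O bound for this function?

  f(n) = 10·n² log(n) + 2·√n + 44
O(n² log n)

The dominant term in 10·n² log(n) + 2·√n + 44 is 10·n² log(n), which is Θ(n² log n).
Lower-order terms (2·√n, 44) are asymptotically negligible.
Constants are absorbed, so the tightest bound is O(n² log n).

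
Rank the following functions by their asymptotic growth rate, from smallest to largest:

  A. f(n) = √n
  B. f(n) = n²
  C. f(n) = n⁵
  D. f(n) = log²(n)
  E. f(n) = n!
D < A < B < C < E

Comparing growth rates:
D = log²(n) is O(log² n)
A = √n is O(√n)
B = n² is O(n²)
C = n⁵ is O(n⁵)
E = n! is O(n!)

Therefore, the order from slowest to fastest is: D < A < B < C < E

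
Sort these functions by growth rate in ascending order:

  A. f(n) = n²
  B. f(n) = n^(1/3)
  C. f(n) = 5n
B < C < A

Comparing growth rates:
B = n^(1/3) is O(n^(1/3))
C = 5n is O(n)
A = n² is O(n²)

Therefore, the order from slowest to fastest is: B < C < A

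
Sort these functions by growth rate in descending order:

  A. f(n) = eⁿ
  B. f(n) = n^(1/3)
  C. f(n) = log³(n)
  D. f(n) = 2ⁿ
A > D > B > C

Comparing growth rates:
A = eⁿ is O(eⁿ)
D = 2ⁿ is O(2ⁿ)
B = n^(1/3) is O(n^(1/3))
C = log³(n) is O(log³ n)

Therefore, the order from fastest to slowest is: A > D > B > C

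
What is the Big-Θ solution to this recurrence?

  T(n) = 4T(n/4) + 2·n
Θ(n log n)

Master Theorem: a = 4, b = 4, f(n) = 2·n.
Compute the critical exponent d = log₄(4) = 1.
Compare f(n) = Θ(n) against n^d:
  k = 1 = d, so f(n) = Θ(n^d) — Case 2.
  Work is balanced across levels: T(n) = Θ(n^d log n) = Θ(n log n).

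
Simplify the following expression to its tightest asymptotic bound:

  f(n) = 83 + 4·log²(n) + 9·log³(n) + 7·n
Θ(n)

Order the terms by growth rate: 83 ≺ 4·log²(n) ≺ 9·log³(n) ≺ 7·n.
The fastest-growing term 7·n dominates as n → ∞; dropping its constant factor gives Θ(n).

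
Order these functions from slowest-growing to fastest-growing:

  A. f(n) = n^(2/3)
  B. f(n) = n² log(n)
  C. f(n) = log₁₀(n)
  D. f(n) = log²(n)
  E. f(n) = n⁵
C < D < A < B < E

Comparing growth rates:
C = log₁₀(n) is O(log n)
D = log²(n) is O(log² n)
A = n^(2/3) is O(n^(2/3))
B = n² log(n) is O(n² log n)
E = n⁵ is O(n⁵)

Therefore, the order from slowest to fastest is: C < D < A < B < E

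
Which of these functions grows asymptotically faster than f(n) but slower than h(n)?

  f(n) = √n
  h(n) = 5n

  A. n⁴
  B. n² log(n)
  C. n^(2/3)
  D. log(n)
C

We need g(n) with √n = o(g(n)) and g(n) = o(5n), i.e. O(√n) ≺ g ≺ O(n).
Check each option:
  A. n⁴ — O(n⁴) does not grow strictly slower than h(n)
  B. n² log(n) — O(n² log n) does not grow strictly slower than h(n)
  C. n^(2/3) — O(n^(2/3)) is strictly between O(√n) and O(n) ✓
  D. log(n) — O(log n) does not grow strictly faster than f(n)

Only option C (n^(2/3)) lies strictly between.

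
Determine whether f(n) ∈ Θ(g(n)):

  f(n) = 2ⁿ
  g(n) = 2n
False

f(n) = 2ⁿ is O(2ⁿ), and g(n) = 2n is O(n).
Since they have different growth rates, f(n) = Θ(g(n)) is false.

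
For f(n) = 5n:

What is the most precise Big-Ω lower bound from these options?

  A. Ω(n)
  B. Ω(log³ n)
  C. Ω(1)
A

f(n) = 5n is Ω(n).
All listed options are valid Big-Ω bounds (lower bounds),
but Ω(n) is the tightest (largest valid bound).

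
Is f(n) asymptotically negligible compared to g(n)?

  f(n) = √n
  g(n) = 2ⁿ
True

f(n) = √n is O(√n), and g(n) = 2ⁿ is O(2ⁿ).
Since O(√n) grows strictly slower than O(2ⁿ), f(n) = o(g(n)) is true.
This means lim(n→∞) f(n)/g(n) = 0.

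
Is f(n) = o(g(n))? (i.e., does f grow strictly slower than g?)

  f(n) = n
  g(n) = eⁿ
True

f(n) = n is O(n), and g(n) = eⁿ is O(eⁿ).
Since O(n) grows strictly slower than O(eⁿ), f(n) = o(g(n)) is true.
This means lim(n→∞) f(n)/g(n) = 0.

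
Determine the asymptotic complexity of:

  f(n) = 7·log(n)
O(log n)

The dominant term in 7·log(n) is 7·log(n), which is Θ(log n).
Constants are absorbed, so the tightest bound is O(log n).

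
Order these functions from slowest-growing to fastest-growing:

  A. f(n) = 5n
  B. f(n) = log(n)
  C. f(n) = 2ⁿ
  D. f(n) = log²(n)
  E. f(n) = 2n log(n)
B < D < A < E < C

Comparing growth rates:
B = log(n) is O(log n)
D = log²(n) is O(log² n)
A = 5n is O(n)
E = 2n log(n) is O(n log n)
C = 2ⁿ is O(2ⁿ)

Therefore, the order from slowest to fastest is: B < D < A < E < C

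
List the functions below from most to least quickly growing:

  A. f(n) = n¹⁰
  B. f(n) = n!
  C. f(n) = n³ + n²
B > A > C

Comparing growth rates:
B = n! is O(n!)
A = n¹⁰ is O(n¹⁰)
C = n³ + n² is O(n³)

Therefore, the order from fastest to slowest is: B > A > C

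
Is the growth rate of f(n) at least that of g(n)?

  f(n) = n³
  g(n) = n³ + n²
True

f(n) = n³ and g(n) = n³ + n² are both O(n³).
Big-Ω permits equal growth rates (f ≥ c·g for some c > 0), so f(n) = Ω(g(n)) is true.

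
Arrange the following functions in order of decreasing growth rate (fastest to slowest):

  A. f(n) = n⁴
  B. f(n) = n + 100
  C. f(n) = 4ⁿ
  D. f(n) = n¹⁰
C > D > A > B

Comparing growth rates:
C = 4ⁿ is O(4ⁿ)
D = n¹⁰ is O(n¹⁰)
A = n⁴ is O(n⁴)
B = n + 100 is O(n)

Therefore, the order from fastest to slowest is: C > D > A > B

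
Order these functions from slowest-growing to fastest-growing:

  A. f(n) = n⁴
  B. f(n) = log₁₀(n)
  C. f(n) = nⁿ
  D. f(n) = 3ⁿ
B < A < D < C

Comparing growth rates:
B = log₁₀(n) is O(log n)
A = n⁴ is O(n⁴)
D = 3ⁿ is O(3ⁿ)
C = nⁿ is O(nⁿ)

Therefore, the order from slowest to fastest is: B < A < D < C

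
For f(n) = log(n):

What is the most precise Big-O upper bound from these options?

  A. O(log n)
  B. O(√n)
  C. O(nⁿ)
A

f(n) = log(n) is O(log n).
All listed options are valid Big-O bounds (upper bounds),
but O(log n) is the tightest (smallest valid bound).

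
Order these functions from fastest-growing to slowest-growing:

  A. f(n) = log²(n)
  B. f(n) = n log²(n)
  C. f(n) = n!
C > B > A

Comparing growth rates:
C = n! is O(n!)
B = n log²(n) is O(n log² n)
A = log²(n) is O(log² n)

Therefore, the order from fastest to slowest is: C > B > A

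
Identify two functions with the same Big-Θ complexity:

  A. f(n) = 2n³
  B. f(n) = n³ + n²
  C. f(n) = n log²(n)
A and B

Examining each function:
  A. 2n³ is O(n³)
  B. n³ + n² is O(n³)
  C. n log²(n) is O(n log² n)

Functions A and B both have the same complexity class.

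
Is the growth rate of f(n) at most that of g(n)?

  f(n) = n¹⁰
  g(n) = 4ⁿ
True

f(n) = n¹⁰ is O(n¹⁰), and g(n) = 4ⁿ is O(4ⁿ).
Since O(n¹⁰) ⊆ O(4ⁿ) (f grows no faster than g), f(n) = O(g(n)) is true.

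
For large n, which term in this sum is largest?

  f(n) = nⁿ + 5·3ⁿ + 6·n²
nⁿ

Looking at each term:
  - nⁿ is O(nⁿ)
  - 5·3ⁿ is O(3ⁿ)
  - 6·n² is O(n²)

The term nⁿ (O(nⁿ)) grows fastest and dominates all others.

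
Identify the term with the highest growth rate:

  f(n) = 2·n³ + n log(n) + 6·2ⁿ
6·2ⁿ

Looking at each term:
  - 2·n³ is O(n³)
  - n log(n) is O(n log n)
  - 6·2ⁿ is O(2ⁿ)

The term 6·2ⁿ (O(2ⁿ)) grows fastest and dominates all others.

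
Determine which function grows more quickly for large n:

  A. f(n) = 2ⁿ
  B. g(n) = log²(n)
A

f(n) = 2ⁿ is O(2ⁿ), while g(n) = log²(n) is O(log² n).
Since O(2ⁿ) grows faster than O(log² n), f(n) dominates.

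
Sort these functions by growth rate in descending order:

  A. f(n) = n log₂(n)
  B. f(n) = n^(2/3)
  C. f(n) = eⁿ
C > A > B

Comparing growth rates:
C = eⁿ is O(eⁿ)
A = n log₂(n) is O(n log n)
B = n^(2/3) is O(n^(2/3))

Therefore, the order from fastest to slowest is: C > A > B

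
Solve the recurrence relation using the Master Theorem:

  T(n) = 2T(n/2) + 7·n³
Θ(n³)

Master Theorem: a = 2, b = 2, f(n) = 7·n³.
Compute the critical exponent d = log₂(2) = 1.
Compare f(n) = Θ(n³) against n^d:
  k = 3 > d = 1, so f(n) = Ω(n^(d+ε)) — Case 3.
  Regularity: a·(n/b)^3/n^3 = a/b^3 = 2/8 < 1 ✓.
  The top-level work dominates: T(n) = Θ(f(n)) = Θ(n³).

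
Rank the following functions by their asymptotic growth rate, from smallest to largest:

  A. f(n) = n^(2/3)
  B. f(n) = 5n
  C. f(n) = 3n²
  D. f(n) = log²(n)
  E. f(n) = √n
D < E < A < B < C

Comparing growth rates:
D = log²(n) is O(log² n)
E = √n is O(√n)
A = n^(2/3) is O(n^(2/3))
B = 5n is O(n)
C = 3n² is O(n²)

Therefore, the order from slowest to fastest is: D < E < A < B < C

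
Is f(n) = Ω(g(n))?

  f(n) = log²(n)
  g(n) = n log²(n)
False

f(n) = log²(n) is O(log² n), and g(n) = n log²(n) is O(n log² n).
Since O(log² n) grows slower than O(n log² n), f(n) = Ω(g(n)) is false.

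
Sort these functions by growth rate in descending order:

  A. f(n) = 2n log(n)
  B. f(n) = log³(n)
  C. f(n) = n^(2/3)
A > C > B

Comparing growth rates:
A = 2n log(n) is O(n log n)
C = n^(2/3) is O(n^(2/3))
B = log³(n) is O(log³ n)

Therefore, the order from fastest to slowest is: A > C > B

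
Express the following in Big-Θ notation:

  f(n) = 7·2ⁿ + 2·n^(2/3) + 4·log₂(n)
Θ(2ⁿ)

Order the terms by growth rate: 4·log₂(n) ≺ 2·n^(2/3) ≺ 7·2ⁿ.
The fastest-growing term 7·2ⁿ dominates as n → ∞; dropping its constant factor gives Θ(2ⁿ).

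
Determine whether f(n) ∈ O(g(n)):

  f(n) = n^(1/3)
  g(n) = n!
True

f(n) = n^(1/3) is O(n^(1/3)), and g(n) = n! is O(n!).
Since O(n^(1/3)) ⊆ O(n!) (f grows no faster than g), f(n) = O(g(n)) is true.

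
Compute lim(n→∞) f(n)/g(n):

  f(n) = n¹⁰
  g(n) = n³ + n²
∞

Since n¹⁰ (O(n¹⁰)) grows faster than n³ + n² (O(n³)),
the ratio f(n)/g(n) → ∞ as n → ∞.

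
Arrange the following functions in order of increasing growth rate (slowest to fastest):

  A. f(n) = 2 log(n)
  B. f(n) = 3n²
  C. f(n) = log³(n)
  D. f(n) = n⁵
A < C < B < D

Comparing growth rates:
A = 2 log(n) is O(log n)
C = log³(n) is O(log³ n)
B = 3n² is O(n²)
D = n⁵ is O(n⁵)

Therefore, the order from slowest to fastest is: A < C < B < D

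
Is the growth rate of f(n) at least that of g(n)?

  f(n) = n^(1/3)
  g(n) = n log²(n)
False

f(n) = n^(1/3) is O(n^(1/3)), and g(n) = n log²(n) is O(n log² n).
Since O(n^(1/3)) grows slower than O(n log² n), f(n) = Ω(g(n)) is false.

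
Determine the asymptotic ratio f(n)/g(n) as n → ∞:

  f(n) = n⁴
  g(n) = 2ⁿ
0

Since n⁴ (O(n⁴)) grows slower than 2ⁿ (O(2ⁿ)),
the ratio f(n)/g(n) → 0 as n → ∞.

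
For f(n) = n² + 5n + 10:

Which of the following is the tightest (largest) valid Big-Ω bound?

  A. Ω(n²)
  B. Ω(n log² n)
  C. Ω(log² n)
A

f(n) = n² + 5n + 10 is Ω(n²).
All listed options are valid Big-Ω bounds (lower bounds),
but Ω(n²) is the tightest (largest valid bound).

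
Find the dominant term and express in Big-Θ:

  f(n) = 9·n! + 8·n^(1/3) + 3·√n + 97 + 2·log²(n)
Θ(n!)

Order the terms by growth rate: 97 ≺ 2·log²(n) ≺ 8·n^(1/3) ≺ 3·√n ≺ 9·n!.
The fastest-growing term 9·n! dominates as n → ∞; dropping its constant factor gives Θ(n!).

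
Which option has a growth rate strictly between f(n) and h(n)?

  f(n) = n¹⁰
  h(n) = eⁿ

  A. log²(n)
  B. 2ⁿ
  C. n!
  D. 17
B

We need g(n) with n¹⁰ = o(g(n)) and g(n) = o(eⁿ), i.e. O(n¹⁰) ≺ g ≺ O(eⁿ).
Check each option:
  A. log²(n) — O(log² n) does not grow strictly faster than f(n)
  B. 2ⁿ — O(2ⁿ) is strictly between O(n¹⁰) and O(eⁿ) ✓
  C. n! — O(n!) does not grow strictly slower than h(n)
  D. 17 — O(1) does not grow strictly faster than f(n)

Only option B (2ⁿ) lies strictly between.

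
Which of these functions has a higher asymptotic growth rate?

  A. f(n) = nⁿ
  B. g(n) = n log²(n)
A

f(n) = nⁿ is O(nⁿ), while g(n) = n log²(n) is O(n log² n).
Since O(nⁿ) grows faster than O(n log² n), f(n) dominates.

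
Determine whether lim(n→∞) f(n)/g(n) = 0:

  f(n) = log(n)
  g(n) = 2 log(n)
False

f(n) = log(n) is O(log n), and g(n) = 2 log(n) is O(log n).
Since they have the same growth rate, f(n) = o(g(n)) is false.
(f = o(g) requires f to grow strictly slower, not equal.)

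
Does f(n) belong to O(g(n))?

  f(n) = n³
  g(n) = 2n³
True

f(n) = n³ and g(n) = 2n³ are both O(n³).
Big-O permits equal growth rates (f ≤ c·g for some c), so f(n) = O(g(n)) is true.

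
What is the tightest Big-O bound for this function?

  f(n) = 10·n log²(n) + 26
O(n log² n)

The dominant term in 10·n log²(n) + 26 is 10·n log²(n), which is Θ(n log² n).
Lower-order terms (26) are asymptotically negligible.
Constants are absorbed, so the tightest bound is O(n log² n).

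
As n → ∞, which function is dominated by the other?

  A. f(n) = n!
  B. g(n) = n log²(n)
B

f(n) = n! is O(n!), while g(n) = n log²(n) is O(n log² n).
Since O(n log² n) grows slower than O(n!), g(n) is dominated.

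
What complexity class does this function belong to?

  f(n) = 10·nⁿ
O(nⁿ)

The dominant term in 10·nⁿ is 10·nⁿ, which is Θ(nⁿ).
Constants are absorbed, so the tightest bound is O(nⁿ).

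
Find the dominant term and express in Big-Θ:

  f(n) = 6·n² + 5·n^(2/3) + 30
Θ(n²)

Order the terms by growth rate: 30 ≺ 5·n^(2/3) ≺ 6·n².
The fastest-growing term 6·n² dominates as n → ∞; dropping its constant factor gives Θ(n²).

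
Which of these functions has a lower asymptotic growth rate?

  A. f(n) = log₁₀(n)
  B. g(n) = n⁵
A

f(n) = log₁₀(n) is O(log n), while g(n) = n⁵ is O(n⁵).
Since O(log n) grows slower than O(n⁵), f(n) is dominated.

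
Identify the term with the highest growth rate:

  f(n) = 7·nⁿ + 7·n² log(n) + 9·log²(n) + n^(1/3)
7·nⁿ

Looking at each term:
  - 7·nⁿ is O(nⁿ)
  - 7·n² log(n) is O(n² log n)
  - 9·log²(n) is O(log² n)
  - n^(1/3) is O(n^(1/3))

The term 7·nⁿ (O(nⁿ)) grows fastest and dominates all others.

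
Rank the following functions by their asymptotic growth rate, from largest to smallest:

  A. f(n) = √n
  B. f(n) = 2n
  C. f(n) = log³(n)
B > A > C

Comparing growth rates:
B = 2n is O(n)
A = √n is O(√n)
C = log³(n) is O(log³ n)

Therefore, the order from fastest to slowest is: B > A > C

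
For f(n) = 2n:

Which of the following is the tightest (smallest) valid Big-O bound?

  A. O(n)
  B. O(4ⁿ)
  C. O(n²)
A

f(n) = 2n is O(n).
All listed options are valid Big-O bounds (upper bounds),
but O(n) is the tightest (smallest valid bound).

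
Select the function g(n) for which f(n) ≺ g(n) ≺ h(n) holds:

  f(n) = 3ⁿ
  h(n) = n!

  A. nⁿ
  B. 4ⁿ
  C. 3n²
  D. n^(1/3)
B

We need g(n) with 3ⁿ = o(g(n)) and g(n) = o(n!), i.e. O(3ⁿ) ≺ g ≺ O(n!).
Check each option:
  A. nⁿ — O(nⁿ) does not grow strictly slower than h(n)
  B. 4ⁿ — O(4ⁿ) is strictly between O(3ⁿ) and O(n!) ✓
  C. 3n² — O(n²) does not grow strictly faster than f(n)
  D. n^(1/3) — O(n^(1/3)) does not grow strictly faster than f(n)

Only option B (4ⁿ) lies strictly between.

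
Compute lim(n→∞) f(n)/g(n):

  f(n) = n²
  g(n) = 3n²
1/3

Since n² and 3n² have the same growth rate (O(n²)),
the ratio converges to a constant: 1/3.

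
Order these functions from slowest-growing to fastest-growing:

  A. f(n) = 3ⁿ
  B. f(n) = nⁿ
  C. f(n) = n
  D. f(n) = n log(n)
C < D < A < B

Comparing growth rates:
C = n is O(n)
D = n log(n) is O(n log n)
A = 3ⁿ is O(3ⁿ)
B = nⁿ is O(nⁿ)

Therefore, the order from slowest to fastest is: C < D < A < B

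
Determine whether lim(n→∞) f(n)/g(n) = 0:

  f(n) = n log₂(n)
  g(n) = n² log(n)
True

f(n) = n log₂(n) is O(n log n), and g(n) = n² log(n) is O(n² log n).
Since O(n log n) grows strictly slower than O(n² log n), f(n) = o(g(n)) is true.
This means lim(n→∞) f(n)/g(n) = 0.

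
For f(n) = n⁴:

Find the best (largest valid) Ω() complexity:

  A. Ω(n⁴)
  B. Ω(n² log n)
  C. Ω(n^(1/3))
A

f(n) = n⁴ is Ω(n⁴).
All listed options are valid Big-Ω bounds (lower bounds),
but Ω(n⁴) is the tightest (largest valid bound).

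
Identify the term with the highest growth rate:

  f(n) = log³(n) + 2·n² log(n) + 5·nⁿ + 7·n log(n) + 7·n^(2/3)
5·nⁿ

Looking at each term:
  - log³(n) is O(log³ n)
  - 2·n² log(n) is O(n² log n)
  - 5·nⁿ is O(nⁿ)
  - 7·n log(n) is O(n log n)
  - 7·n^(2/3) is O(n^(2/3))

The term 5·nⁿ (O(nⁿ)) grows fastest and dominates all others.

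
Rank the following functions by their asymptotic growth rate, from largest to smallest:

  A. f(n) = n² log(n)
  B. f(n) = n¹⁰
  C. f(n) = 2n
B > A > C

Comparing growth rates:
B = n¹⁰ is O(n¹⁰)
A = n² log(n) is O(n² log n)
C = 2n is O(n)

Therefore, the order from fastest to slowest is: B > A > C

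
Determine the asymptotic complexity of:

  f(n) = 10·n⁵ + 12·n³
O(n⁵)

The dominant term in 10·n⁵ + 12·n³ is 10·n⁵, which is Θ(n⁵).
Lower-order terms (12·n³) are asymptotically negligible.
Constants are absorbed, so the tightest bound is O(n⁵).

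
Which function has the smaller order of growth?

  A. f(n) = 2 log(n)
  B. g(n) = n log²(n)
A

f(n) = 2 log(n) is O(log n), while g(n) = n log²(n) is O(n log² n).
Since O(log n) grows slower than O(n log² n), f(n) is dominated.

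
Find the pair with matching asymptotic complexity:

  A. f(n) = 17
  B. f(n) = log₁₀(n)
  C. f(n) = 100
A and C

Examining each function:
  A. 17 is O(1)
  B. log₁₀(n) is O(log n)
  C. 100 is O(1)

Functions A and C both have the same complexity class.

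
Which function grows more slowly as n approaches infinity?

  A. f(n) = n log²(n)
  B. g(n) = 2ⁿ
A

f(n) = n log²(n) is O(n log² n), while g(n) = 2ⁿ is O(2ⁿ).
Since O(n log² n) grows slower than O(2ⁿ), f(n) is dominated.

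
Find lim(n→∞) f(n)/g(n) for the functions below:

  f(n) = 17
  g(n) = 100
17/100

Since 17 and 100 have the same growth rate (O(1)),
the ratio converges to a constant: 17/100.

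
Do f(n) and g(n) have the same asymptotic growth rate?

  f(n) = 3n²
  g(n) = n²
True

f(n) = 3n² and g(n) = n² are both O(n²).
Since they have the same asymptotic growth rate, f(n) = Θ(g(n)) is true.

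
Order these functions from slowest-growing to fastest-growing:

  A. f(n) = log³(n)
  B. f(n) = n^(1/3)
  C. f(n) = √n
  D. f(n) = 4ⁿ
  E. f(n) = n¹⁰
A < B < C < E < D

Comparing growth rates:
A = log³(n) is O(log³ n)
B = n^(1/3) is O(n^(1/3))
C = √n is O(√n)
E = n¹⁰ is O(n¹⁰)
D = 4ⁿ is O(4ⁿ)

Therefore, the order from slowest to fastest is: A < B < C < E < D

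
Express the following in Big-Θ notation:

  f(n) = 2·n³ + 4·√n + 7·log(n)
Θ(n³)

Order the terms by growth rate: 7·log(n) ≺ 4·√n ≺ 2·n³.
The fastest-growing term 2·n³ dominates as n → ∞; dropping its constant factor gives Θ(n³).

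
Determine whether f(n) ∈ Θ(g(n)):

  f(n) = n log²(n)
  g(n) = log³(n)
False

f(n) = n log²(n) is O(n log² n), and g(n) = log³(n) is O(log³ n).
Since they have different growth rates, f(n) = Θ(g(n)) is false.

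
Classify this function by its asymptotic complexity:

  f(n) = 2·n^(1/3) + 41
O(n^(1/3))

The dominant term in 2·n^(1/3) + 41 is 2·n^(1/3), which is Θ(n^(1/3)).
Lower-order terms (41) are asymptotically negligible.
Constants are absorbed, so the tightest bound is O(n^(1/3)).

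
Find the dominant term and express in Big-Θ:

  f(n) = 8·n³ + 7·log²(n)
Θ(n³)

Order the terms by growth rate: 7·log²(n) ≺ 8·n³.
The fastest-growing term 8·n³ dominates as n → ∞; dropping its constant factor gives Θ(n³).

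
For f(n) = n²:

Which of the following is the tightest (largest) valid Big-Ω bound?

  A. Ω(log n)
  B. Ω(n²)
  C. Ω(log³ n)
B

f(n) = n² is Ω(n²).
All listed options are valid Big-Ω bounds (lower bounds),
but Ω(n²) is the tightest (largest valid bound).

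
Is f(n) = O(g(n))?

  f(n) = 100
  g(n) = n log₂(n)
True

f(n) = 100 is O(1), and g(n) = n log₂(n) is O(n log n).
Since O(1) ⊆ O(n log n) (f grows no faster than g), f(n) = O(g(n)) is true.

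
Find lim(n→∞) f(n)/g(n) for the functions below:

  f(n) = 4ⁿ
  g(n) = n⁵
∞

Since 4ⁿ (O(4ⁿ)) grows faster than n⁵ (O(n⁵)),
the ratio f(n)/g(n) → ∞ as n → ∞.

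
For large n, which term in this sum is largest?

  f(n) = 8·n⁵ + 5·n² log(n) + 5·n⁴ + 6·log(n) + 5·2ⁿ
5·2ⁿ

Looking at each term:
  - 8·n⁵ is O(n⁵)
  - 5·n² log(n) is O(n² log n)
  - 5·n⁴ is O(n⁴)
  - 6·log(n) is O(log n)
  - 5·2ⁿ is O(2ⁿ)

The term 5·2ⁿ (O(2ⁿ)) grows fastest and dominates all others.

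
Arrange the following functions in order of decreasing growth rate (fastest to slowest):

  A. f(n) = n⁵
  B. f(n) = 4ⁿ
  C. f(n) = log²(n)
B > A > C

Comparing growth rates:
B = 4ⁿ is O(4ⁿ)
A = n⁵ is O(n⁵)
C = log²(n) is O(log² n)

Therefore, the order from fastest to slowest is: B > A > C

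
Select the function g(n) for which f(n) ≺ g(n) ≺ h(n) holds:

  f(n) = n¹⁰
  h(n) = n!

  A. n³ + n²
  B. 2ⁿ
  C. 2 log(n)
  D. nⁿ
B

We need g(n) with n¹⁰ = o(g(n)) and g(n) = o(n!), i.e. O(n¹⁰) ≺ g ≺ O(n!).
Check each option:
  A. n³ + n² — O(n³) does not grow strictly faster than f(n)
  B. 2ⁿ — O(2ⁿ) is strictly between O(n¹⁰) and O(n!) ✓
  C. 2 log(n) — O(log n) does not grow strictly faster than f(n)
  D. nⁿ — O(nⁿ) does not grow strictly slower than h(n)

Only option B (2ⁿ) lies strictly between.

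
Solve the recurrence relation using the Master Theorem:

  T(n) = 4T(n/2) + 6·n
Θ(n²)

Master Theorem: a = 4, b = 2, f(n) = 6·n.
Compute the critical exponent d = log₂(4) = 2.
Compare f(n) = Θ(n) against n^d:
  k = 1 < d = 2, so f(n) = O(n^(d-ε)) — Case 1.
  The recursion cost dominates: T(n) = Θ(n^d) = Θ(n²).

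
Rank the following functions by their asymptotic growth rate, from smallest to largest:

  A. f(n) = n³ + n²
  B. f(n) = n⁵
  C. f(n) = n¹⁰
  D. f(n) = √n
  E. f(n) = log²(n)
E < D < A < B < C

Comparing growth rates:
E = log²(n) is O(log² n)
D = √n is O(√n)
A = n³ + n² is O(n³)
B = n⁵ is O(n⁵)
C = n¹⁰ is O(n¹⁰)

Therefore, the order from slowest to fastest is: E < D < A < B < C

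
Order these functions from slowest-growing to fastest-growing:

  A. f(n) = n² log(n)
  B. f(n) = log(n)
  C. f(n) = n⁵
B < A < C

Comparing growth rates:
B = log(n) is O(log n)
A = n² log(n) is O(n² log n)
C = n⁵ is O(n⁵)

Therefore, the order from slowest to fastest is: B < A < C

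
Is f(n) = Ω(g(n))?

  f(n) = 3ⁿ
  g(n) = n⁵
True

f(n) = 3ⁿ is O(3ⁿ), and g(n) = n⁵ is O(n⁵).
Since O(3ⁿ) grows at least as fast as O(n⁵), f(n) = Ω(g(n)) is true.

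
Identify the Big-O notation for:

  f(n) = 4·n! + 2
O(n!)

The dominant term in 4·n! + 2 is 4·n!, which is Θ(n!).
Lower-order terms (2) are asymptotically negligible.
Constants are absorbed, so the tightest bound is O(n!).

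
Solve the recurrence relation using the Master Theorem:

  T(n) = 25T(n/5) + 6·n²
Θ(n² log n)

Master Theorem: a = 25, b = 5, f(n) = 6·n².
Compute the critical exponent d = log₅(25) = 2.
Compare f(n) = Θ(n²) against n^d:
  k = 2 = d, so f(n) = Θ(n^d) — Case 2.
  Work is balanced across levels: T(n) = Θ(n^d log n) = Θ(n² log n).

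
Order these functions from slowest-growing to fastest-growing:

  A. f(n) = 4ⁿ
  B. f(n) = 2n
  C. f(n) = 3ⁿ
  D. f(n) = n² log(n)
B < D < C < A

Comparing growth rates:
B = 2n is O(n)
D = n² log(n) is O(n² log n)
C = 3ⁿ is O(3ⁿ)
A = 4ⁿ is O(4ⁿ)

Therefore, the order from slowest to fastest is: B < D < C < A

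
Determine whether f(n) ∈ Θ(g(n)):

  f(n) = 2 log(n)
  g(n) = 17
False

f(n) = 2 log(n) is O(log n), and g(n) = 17 is O(1).
Since they have different growth rates, f(n) = Θ(g(n)) is false.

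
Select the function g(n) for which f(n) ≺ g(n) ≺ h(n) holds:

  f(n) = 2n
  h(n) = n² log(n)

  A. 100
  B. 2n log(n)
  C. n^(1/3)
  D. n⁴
B

We need g(n) with 2n = o(g(n)) and g(n) = o(n² log(n)), i.e. O(n) ≺ g ≺ O(n² log n).
Check each option:
  A. 100 — O(1) does not grow strictly faster than f(n)
  B. 2n log(n) — O(n log n) is strictly between O(n) and O(n² log n) ✓
  C. n^(1/3) — O(n^(1/3)) does not grow strictly faster than f(n)
  D. n⁴ — O(n⁴) does not grow strictly slower than h(n)

Only option B (2n log(n)) lies strictly between.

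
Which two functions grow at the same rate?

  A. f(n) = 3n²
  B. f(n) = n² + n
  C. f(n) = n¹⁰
A and B

Examining each function:
  A. 3n² is O(n²)
  B. n² + n is O(n²)
  C. n¹⁰ is O(n¹⁰)

Functions A and B both have the same complexity class.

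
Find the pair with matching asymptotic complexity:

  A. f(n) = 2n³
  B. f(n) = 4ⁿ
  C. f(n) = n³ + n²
A and C

Examining each function:
  A. 2n³ is O(n³)
  B. 4ⁿ is O(4ⁿ)
  C. n³ + n² is O(n³)

Functions A and C both have the same complexity class.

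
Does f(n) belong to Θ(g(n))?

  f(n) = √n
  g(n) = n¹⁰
False

f(n) = √n is O(√n), and g(n) = n¹⁰ is O(n¹⁰).
Since they have different growth rates, f(n) = Θ(g(n)) is false.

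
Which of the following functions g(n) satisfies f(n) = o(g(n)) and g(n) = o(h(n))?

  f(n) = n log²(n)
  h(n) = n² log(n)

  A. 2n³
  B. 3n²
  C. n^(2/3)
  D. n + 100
B

We need g(n) with n log²(n) = o(g(n)) and g(n) = o(n² log(n)), i.e. O(n log² n) ≺ g ≺ O(n² log n).
Check each option:
  A. 2n³ — O(n³) does not grow strictly slower than h(n)
  B. 3n² — O(n²) is strictly between O(n log² n) and O(n² log n) ✓
  C. n^(2/3) — O(n^(2/3)) does not grow strictly faster than f(n)
  D. n + 100 — O(n) does not grow strictly faster than f(n)

Only option B (3n²) lies strictly between.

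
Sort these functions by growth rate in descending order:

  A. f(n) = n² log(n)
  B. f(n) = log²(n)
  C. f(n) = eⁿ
C > A > B

Comparing growth rates:
C = eⁿ is O(eⁿ)
A = n² log(n) is O(n² log n)
B = log²(n) is O(log² n)

Therefore, the order from fastest to slowest is: C > A > B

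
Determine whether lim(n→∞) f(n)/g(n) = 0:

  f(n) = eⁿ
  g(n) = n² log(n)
False

f(n) = eⁿ is O(eⁿ), and g(n) = n² log(n) is O(n² log n).
Since O(eⁿ) grows faster than or equal to O(n² log n), f(n) = o(g(n)) is false.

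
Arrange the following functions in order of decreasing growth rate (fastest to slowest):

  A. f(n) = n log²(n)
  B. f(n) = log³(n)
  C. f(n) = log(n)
A > B > C

Comparing growth rates:
A = n log²(n) is O(n log² n)
B = log³(n) is O(log³ n)
C = log(n) is O(log n)

Therefore, the order from fastest to slowest is: A > B > C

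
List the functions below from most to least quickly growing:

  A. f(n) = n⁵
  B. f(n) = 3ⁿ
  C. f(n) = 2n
B > A > C

Comparing growth rates:
B = 3ⁿ is O(3ⁿ)
A = n⁵ is O(n⁵)
C = 2n is O(n)

Therefore, the order from fastest to slowest is: B > A > C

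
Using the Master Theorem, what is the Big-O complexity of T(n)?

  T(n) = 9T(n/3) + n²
Θ(n² log n)

Master Theorem: a = 9, b = 3, f(n) = n².
Compute the critical exponent d = log₃(9) = 2.
Compare f(n) = Θ(n²) against n^d:
  k = 2 = d, so f(n) = Θ(n^d) — Case 2.
  Work is balanced across levels: T(n) = Θ(n^d log n) = Θ(n² log n).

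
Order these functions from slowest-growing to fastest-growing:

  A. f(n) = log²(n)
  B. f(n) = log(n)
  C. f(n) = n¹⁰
B < A < C

Comparing growth rates:
B = log(n) is O(log n)
A = log²(n) is O(log² n)
C = n¹⁰ is O(n¹⁰)

Therefore, the order from slowest to fastest is: B < A < C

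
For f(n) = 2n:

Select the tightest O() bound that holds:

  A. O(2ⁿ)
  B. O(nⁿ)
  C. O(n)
C

f(n) = 2n is O(n).
All listed options are valid Big-O bounds (upper bounds),
but O(n) is the tightest (smallest valid bound).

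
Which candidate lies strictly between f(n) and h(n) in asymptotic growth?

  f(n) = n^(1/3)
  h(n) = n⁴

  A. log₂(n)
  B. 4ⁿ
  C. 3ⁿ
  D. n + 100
D

We need g(n) with n^(1/3) = o(g(n)) and g(n) = o(n⁴), i.e. O(n^(1/3)) ≺ g ≺ O(n⁴).
Check each option:
  A. log₂(n) — O(log n) does not grow strictly faster than f(n)
  B. 4ⁿ — O(4ⁿ) does not grow strictly slower than h(n)
  C. 3ⁿ — O(3ⁿ) does not grow strictly slower than h(n)
  D. n + 100 — O(n) is strictly between O(n^(1/3)) and O(n⁴) ✓

Only option D (n + 100) lies strictly between.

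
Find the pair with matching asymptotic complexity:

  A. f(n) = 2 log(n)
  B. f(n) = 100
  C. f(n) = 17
B and C

Examining each function:
  A. 2 log(n) is O(log n)
  B. 100 is O(1)
  C. 17 is O(1)

Functions B and C both have the same complexity class.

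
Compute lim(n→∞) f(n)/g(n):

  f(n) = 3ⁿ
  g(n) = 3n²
∞

Since 3ⁿ (O(3ⁿ)) grows faster than 3n² (O(n²)),
the ratio f(n)/g(n) → ∞ as n → ∞.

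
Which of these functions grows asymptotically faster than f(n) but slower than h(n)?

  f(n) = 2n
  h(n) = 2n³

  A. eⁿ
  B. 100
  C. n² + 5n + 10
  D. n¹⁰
C

We need g(n) with 2n = o(g(n)) and g(n) = o(2n³), i.e. O(n) ≺ g ≺ O(n³).
Check each option:
  A. eⁿ — O(eⁿ) does not grow strictly slower than h(n)
  B. 100 — O(1) does not grow strictly faster than f(n)
  C. n² + 5n + 10 — O(n²) is strictly between O(n) and O(n³) ✓
  D. n¹⁰ — O(n¹⁰) does not grow strictly slower than h(n)

Only option C (n² + 5n + 10) lies strictly between.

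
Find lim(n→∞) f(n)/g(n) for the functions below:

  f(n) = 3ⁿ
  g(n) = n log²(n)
∞

Since 3ⁿ (O(3ⁿ)) grows faster than n log²(n) (O(n log² n)),
the ratio f(n)/g(n) → ∞ as n → ∞.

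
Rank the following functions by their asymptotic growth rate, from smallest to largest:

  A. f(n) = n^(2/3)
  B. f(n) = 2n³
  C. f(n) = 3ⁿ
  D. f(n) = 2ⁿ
A < B < D < C

Comparing growth rates:
A = n^(2/3) is O(n^(2/3))
B = 2n³ is O(n³)
D = 2ⁿ is O(2ⁿ)
C = 3ⁿ is O(3ⁿ)

Therefore, the order from slowest to fastest is: A < B < D < C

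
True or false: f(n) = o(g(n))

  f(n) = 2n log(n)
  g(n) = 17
False

f(n) = 2n log(n) is O(n log n), and g(n) = 17 is O(1).
Since O(n log n) grows faster than or equal to O(1), f(n) = o(g(n)) is false.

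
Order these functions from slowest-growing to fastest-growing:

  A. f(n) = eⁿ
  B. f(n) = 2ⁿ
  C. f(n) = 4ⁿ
B < A < C

Comparing growth rates:
B = 2ⁿ is O(2ⁿ)
A = eⁿ is O(eⁿ)
C = 4ⁿ is O(4ⁿ)

Therefore, the order from slowest to fastest is: B < A < C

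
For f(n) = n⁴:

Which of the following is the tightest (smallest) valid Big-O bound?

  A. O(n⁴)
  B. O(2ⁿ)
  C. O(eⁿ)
A

f(n) = n⁴ is O(n⁴).
All listed options are valid Big-O bounds (upper bounds),
but O(n⁴) is the tightest (smallest valid bound).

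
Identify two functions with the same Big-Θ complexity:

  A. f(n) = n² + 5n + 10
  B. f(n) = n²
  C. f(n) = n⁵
A and B

Examining each function:
  A. n² + 5n + 10 is O(n²)
  B. n² is O(n²)
  C. n⁵ is O(n⁵)

Functions A and B both have the same complexity class.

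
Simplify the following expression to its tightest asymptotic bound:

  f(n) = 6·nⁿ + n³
Θ(nⁿ)

Order the terms by growth rate: n³ ≺ 6·nⁿ.
The fastest-growing term 6·nⁿ dominates as n → ∞; dropping its constant factor gives Θ(nⁿ).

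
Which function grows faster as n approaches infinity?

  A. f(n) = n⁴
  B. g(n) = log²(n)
A

f(n) = n⁴ is O(n⁴), while g(n) = log²(n) is O(log² n).
Since O(n⁴) grows faster than O(log² n), f(n) dominates.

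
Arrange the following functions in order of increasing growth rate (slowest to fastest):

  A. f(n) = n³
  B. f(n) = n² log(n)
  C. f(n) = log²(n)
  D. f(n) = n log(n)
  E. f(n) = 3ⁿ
C < D < B < A < E

Comparing growth rates:
C = log²(n) is O(log² n)
D = n log(n) is O(n log n)
B = n² log(n) is O(n² log n)
A = n³ is O(n³)
E = 3ⁿ is O(3ⁿ)

Therefore, the order from slowest to fastest is: C < D < B < A < E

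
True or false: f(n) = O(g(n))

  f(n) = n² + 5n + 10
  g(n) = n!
True

f(n) = n² + 5n + 10 is O(n²), and g(n) = n! is O(n!).
Since O(n²) ⊆ O(n!) (f grows no faster than g), f(n) = O(g(n)) is true.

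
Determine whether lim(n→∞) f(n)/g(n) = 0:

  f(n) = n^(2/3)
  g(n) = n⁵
True

f(n) = n^(2/3) is O(n^(2/3)), and g(n) = n⁵ is O(n⁵).
Since O(n^(2/3)) grows strictly slower than O(n⁵), f(n) = o(g(n)) is true.
This means lim(n→∞) f(n)/g(n) = 0.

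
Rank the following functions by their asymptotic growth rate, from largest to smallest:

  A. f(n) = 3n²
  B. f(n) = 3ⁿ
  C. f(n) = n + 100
B > A > C

Comparing growth rates:
B = 3ⁿ is O(3ⁿ)
A = 3n² is O(n²)
C = n + 100 is O(n)

Therefore, the order from fastest to slowest is: B > A > C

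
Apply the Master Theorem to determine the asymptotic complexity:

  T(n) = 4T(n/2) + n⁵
Θ(n⁵)

Master Theorem: a = 4, b = 2, f(n) = n⁵.
Compute the critical exponent d = log₂(4) = 2.
Compare f(n) = Θ(n⁵) against n^d:
  k = 5 > d = 2, so f(n) = Ω(n^(d+ε)) — Case 3.
  Regularity: a·(n/b)^5/n^5 = a/b^5 = 4/32 < 1 ✓.
  The top-level work dominates: T(n) = Θ(f(n)) = Θ(n⁵).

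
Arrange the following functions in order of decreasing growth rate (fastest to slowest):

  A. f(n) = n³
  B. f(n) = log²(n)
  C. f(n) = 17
A > B > C

Comparing growth rates:
A = n³ is O(n³)
B = log²(n) is O(log² n)
C = 17 is O(1)

Therefore, the order from fastest to slowest is: A > B > C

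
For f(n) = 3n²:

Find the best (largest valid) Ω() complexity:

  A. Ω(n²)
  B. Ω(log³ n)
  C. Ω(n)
A

f(n) = 3n² is Ω(n²).
All listed options are valid Big-Ω bounds (lower bounds),
but Ω(n²) is the tightest (largest valid bound).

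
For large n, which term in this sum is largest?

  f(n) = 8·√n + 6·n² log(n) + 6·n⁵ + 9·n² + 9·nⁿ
9·nⁿ

Looking at each term:
  - 8·√n is O(√n)
  - 6·n² log(n) is O(n² log n)
  - 6·n⁵ is O(n⁵)
  - 9·n² is O(n²)
  - 9·nⁿ is O(nⁿ)

The term 9·nⁿ (O(nⁿ)) grows fastest and dominates all others.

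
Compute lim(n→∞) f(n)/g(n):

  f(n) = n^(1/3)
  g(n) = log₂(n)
∞

Since n^(1/3) (O(n^(1/3))) grows faster than log₂(n) (O(log n)),
the ratio f(n)/g(n) → ∞ as n → ∞.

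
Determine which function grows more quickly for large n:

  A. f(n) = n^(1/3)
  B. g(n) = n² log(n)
B

f(n) = n^(1/3) is O(n^(1/3)), while g(n) = n² log(n) is O(n² log n).
Since O(n² log n) grows faster than O(n^(1/3)), g(n) dominates.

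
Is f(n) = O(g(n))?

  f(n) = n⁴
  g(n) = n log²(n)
False

f(n) = n⁴ is O(n⁴), and g(n) = n log²(n) is O(n log² n).
Since O(n⁴) grows faster than O(n log² n), f(n) = O(g(n)) is false.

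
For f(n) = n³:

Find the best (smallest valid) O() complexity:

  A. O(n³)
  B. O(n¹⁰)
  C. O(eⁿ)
A

f(n) = n³ is O(n³).
All listed options are valid Big-O bounds (upper bounds),
but O(n³) is the tightest (smallest valid bound).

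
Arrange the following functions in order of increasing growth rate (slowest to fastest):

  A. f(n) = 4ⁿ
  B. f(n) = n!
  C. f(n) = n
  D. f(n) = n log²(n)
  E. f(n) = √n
E < C < D < A < B

Comparing growth rates:
E = √n is O(√n)
C = n is O(n)
D = n log²(n) is O(n log² n)
A = 4ⁿ is O(4ⁿ)
B = n! is O(n!)

Therefore, the order from slowest to fastest is: E < C < D < A < B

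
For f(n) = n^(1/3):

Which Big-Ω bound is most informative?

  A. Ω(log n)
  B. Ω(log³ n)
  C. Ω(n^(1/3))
C

f(n) = n^(1/3) is Ω(n^(1/3)).
All listed options are valid Big-Ω bounds (lower bounds),
but Ω(n^(1/3)) is the tightest (largest valid bound).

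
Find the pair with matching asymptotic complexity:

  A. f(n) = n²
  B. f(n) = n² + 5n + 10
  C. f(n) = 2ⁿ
A and B

Examining each function:
  A. n² is O(n²)
  B. n² + 5n + 10 is O(n²)
  C. 2ⁿ is O(2ⁿ)

Functions A and B both have the same complexity class.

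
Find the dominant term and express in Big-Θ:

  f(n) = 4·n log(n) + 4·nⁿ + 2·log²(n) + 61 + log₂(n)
Θ(nⁿ)

Order the terms by growth rate: 61 ≺ log₂(n) ≺ 2·log²(n) ≺ 4·n log(n) ≺ 4·nⁿ.
The fastest-growing term 4·nⁿ dominates as n → ∞; dropping its constant factor gives Θ(nⁿ).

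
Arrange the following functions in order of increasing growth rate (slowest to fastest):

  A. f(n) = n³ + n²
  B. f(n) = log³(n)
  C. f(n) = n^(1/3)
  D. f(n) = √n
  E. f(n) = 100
E < B < C < D < A

Comparing growth rates:
E = 100 is O(1)
B = log³(n) is O(log³ n)
C = n^(1/3) is O(n^(1/3))
D = √n is O(√n)
A = n³ + n² is O(n³)

Therefore, the order from slowest to fastest is: E < B < C < D < A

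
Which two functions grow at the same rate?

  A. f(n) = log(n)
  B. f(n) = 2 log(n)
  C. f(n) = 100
A and B

Examining each function:
  A. log(n) is O(log n)
  B. 2 log(n) is O(log n)
  C. 100 is O(1)

Functions A and B both have the same complexity class.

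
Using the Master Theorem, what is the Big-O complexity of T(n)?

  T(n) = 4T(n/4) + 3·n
Θ(n log n)

Master Theorem: a = 4, b = 4, f(n) = 3·n.
Compute the critical exponent d = log₄(4) = 1.
Compare f(n) = Θ(n) against n^d:
  k = 1 = d, so f(n) = Θ(n^d) — Case 2.
  Work is balanced across levels: T(n) = Θ(n^d log n) = Θ(n log n).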